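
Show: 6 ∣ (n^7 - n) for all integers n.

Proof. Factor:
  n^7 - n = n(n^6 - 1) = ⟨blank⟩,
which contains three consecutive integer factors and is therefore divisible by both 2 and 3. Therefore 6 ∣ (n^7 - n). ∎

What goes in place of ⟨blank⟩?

n^6 - 1 = (n^2 - 1)(n^4 + n^2 + 1), and n^2 - 1 = (n-1)(n+1).
So n(n^6 - 1) = (n - 1)n(n + 1)(n^4 + n^2 + 1).

(n - 1)n(n + 1)(n^4 + n^2 + 1)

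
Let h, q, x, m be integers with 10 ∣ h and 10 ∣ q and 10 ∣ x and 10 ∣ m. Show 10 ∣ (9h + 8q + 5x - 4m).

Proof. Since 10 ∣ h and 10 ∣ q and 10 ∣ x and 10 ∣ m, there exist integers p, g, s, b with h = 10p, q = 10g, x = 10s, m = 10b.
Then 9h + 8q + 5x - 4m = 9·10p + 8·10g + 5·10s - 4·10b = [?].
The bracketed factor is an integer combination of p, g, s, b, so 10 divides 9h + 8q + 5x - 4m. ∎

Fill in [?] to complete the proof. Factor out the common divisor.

10(-4b + 8g + 9p + 5s)

Each term has a factor of 10: 9·10p + 8·10g + 5·10s - 4·10b = 10·(-4b + 8g + 9p + 5s).
Since -4b + 8g + 9p + 5s is an integer, 10 ∣ (9h + 8q + 5x - 4m).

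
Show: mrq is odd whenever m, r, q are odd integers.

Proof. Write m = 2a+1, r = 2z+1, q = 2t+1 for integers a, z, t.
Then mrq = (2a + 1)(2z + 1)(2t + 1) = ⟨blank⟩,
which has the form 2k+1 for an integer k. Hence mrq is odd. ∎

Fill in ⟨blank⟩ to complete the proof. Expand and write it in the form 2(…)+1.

(2a + 1)(2z + 1)(2t + 1) = 8atz + 4at + 4az + 2a + 4tz + 2t + 2z + 1
= 2(4atz + 2at + 2az + a + 2tz + t + z) + 1.
Since 4atz + 2at + 2az + a + 2tz + t + z is an integer, the product is of the form 2k+1 for an integer k.

2(4atz + 2at + 2az + a + 2tz + t + z) + 1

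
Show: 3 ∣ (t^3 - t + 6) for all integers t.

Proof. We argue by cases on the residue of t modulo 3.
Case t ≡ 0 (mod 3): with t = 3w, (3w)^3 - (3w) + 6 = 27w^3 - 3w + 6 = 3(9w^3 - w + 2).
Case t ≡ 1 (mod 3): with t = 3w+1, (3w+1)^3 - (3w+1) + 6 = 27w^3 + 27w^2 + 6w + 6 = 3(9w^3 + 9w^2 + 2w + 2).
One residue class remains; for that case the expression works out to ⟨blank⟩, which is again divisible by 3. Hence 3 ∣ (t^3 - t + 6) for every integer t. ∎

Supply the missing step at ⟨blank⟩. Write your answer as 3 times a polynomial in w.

3(9w^3 + 18w^2 + 11w + 4)

The residues treated are {0, 1}, so the missing case is t ≡ 2 (mod 3); write t = 3w+2.
Then (3w+2)^3 - (3w+2) + 6 = 27w^3 + 54w^2 + 33w + 12 = 3(9w^3 + 18w^2 + 11w + 4).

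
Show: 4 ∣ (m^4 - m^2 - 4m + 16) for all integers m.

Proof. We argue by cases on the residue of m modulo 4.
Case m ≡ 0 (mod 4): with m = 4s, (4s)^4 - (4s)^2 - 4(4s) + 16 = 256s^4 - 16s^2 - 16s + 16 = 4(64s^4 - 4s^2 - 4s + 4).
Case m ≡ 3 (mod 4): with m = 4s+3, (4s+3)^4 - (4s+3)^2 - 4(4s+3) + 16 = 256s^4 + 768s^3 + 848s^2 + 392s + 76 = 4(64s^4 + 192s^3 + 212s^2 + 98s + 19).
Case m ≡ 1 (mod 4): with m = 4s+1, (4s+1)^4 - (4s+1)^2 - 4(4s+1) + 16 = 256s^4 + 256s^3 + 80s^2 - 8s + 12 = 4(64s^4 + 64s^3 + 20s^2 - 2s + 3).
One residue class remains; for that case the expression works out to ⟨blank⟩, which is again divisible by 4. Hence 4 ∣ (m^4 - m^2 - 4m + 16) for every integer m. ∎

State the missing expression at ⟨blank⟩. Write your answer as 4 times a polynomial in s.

The residues treated are {0, 3, 1}, so the missing case is m ≡ 2 (mod 4); write m = 4s+2.
Then (4s+2)^4 - (4s+2)^2 - 4(4s+2) + 16 = 256s^4 + 512s^3 + 368s^2 + 96s + 20 = 4(64s^4 + 128s^3 + 92s^2 + 24s + 5).

4(64s^4 + 128s^3 + 92s^2 + 24s + 5)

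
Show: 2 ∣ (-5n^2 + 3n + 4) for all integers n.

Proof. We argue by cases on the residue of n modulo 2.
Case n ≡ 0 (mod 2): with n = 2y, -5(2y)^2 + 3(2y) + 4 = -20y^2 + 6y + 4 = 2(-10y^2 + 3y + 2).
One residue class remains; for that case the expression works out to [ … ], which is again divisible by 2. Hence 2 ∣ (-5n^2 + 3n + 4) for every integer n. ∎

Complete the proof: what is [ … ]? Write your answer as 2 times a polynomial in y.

2(-10y^2 - 7y + 1)

Only n ≡ 1 (mod 2) is unaccounted for. Put n = 2y+1:
-5(2y+1)^2 + 3(2y+1) + 4 expands to -20y^2 - 14y + 2,
and factoring out 2 leaves 2(-10y^2 - 7y + 1).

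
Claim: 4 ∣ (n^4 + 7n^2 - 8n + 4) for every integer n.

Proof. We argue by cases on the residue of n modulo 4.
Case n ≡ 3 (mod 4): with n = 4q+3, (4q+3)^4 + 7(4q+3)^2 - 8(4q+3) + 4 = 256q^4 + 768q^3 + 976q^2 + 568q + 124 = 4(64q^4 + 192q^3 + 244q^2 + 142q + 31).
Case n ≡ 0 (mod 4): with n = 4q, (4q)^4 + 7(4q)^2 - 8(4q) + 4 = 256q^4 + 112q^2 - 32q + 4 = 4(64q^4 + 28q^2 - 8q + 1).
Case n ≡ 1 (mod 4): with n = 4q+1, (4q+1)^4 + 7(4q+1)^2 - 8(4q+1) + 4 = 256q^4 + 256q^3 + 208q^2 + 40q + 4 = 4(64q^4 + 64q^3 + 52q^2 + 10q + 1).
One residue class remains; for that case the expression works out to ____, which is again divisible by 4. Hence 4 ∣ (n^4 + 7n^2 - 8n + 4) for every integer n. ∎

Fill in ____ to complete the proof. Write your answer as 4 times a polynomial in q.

Only n ≡ 2 (mod 4) is unaccounted for. Put n = 4q+2:
(4q+2)^4 + 7(4q+2)^2 - 8(4q+2) + 4 expands to 256q^4 + 512q^3 + 496q^2 + 208q + 32,
and factoring out 4 leaves 4(64q^4 + 128q^3 + 124q^2 + 52q + 8).

4(64q^4 + 128q^3 + 124q^2 + 52q + 8)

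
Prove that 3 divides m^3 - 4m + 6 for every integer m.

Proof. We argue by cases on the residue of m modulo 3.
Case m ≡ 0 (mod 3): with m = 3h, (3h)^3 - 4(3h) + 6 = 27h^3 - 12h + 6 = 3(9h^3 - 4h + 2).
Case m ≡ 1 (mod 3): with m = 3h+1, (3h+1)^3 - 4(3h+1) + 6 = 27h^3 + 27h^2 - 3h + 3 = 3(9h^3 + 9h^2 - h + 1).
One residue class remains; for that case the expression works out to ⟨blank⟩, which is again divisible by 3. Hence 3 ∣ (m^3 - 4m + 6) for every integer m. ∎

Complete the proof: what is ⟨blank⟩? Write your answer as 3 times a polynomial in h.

Only m ≡ 2 (mod 3) is unaccounted for. Put m = 3h+2:
(3h+2)^3 - 4(3h+2) + 6 expands to 27h^3 + 54h^2 + 24h + 6,
and factoring out 3 leaves 3(9h^3 + 18h^2 + 8h + 2).

3(9h^3 + 18h^2 + 8h + 2)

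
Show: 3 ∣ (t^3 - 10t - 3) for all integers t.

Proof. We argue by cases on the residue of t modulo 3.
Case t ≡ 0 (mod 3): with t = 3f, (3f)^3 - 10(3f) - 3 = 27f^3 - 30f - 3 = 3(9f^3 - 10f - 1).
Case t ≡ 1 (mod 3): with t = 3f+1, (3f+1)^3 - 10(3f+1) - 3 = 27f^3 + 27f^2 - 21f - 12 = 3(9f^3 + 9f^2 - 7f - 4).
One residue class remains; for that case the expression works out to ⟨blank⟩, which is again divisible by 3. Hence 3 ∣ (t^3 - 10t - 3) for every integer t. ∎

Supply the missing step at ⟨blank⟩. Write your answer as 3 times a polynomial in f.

3(9f^3 + 18f^2 + 2f - 5)

Only t ≡ 2 (mod 3) is unaccounted for. Put t = 3f+2:
(3f+2)^3 - 10(3f+2) - 3 expands to 27f^3 + 54f^2 + 6f - 15,
and factoring out 3 leaves 3(9f^3 + 18f^2 + 2f - 5).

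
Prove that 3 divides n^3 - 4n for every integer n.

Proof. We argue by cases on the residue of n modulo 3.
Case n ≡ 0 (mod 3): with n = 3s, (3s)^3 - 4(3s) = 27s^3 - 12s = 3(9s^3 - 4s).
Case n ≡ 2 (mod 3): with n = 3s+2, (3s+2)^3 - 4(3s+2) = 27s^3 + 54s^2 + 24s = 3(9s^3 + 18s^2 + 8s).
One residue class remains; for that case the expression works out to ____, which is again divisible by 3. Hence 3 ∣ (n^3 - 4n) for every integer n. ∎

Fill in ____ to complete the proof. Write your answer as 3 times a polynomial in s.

3(9s^3 + 9s^2 - s - 1)

The residues treated are {0, 2}, so the missing case is n ≡ 1 (mod 3); write n = 3s+1.
Then (3s+1)^3 - 4(3s+1) = 27s^3 + 27s^2 - 3s - 3 = 3(9s^3 + 9s^2 - s - 1).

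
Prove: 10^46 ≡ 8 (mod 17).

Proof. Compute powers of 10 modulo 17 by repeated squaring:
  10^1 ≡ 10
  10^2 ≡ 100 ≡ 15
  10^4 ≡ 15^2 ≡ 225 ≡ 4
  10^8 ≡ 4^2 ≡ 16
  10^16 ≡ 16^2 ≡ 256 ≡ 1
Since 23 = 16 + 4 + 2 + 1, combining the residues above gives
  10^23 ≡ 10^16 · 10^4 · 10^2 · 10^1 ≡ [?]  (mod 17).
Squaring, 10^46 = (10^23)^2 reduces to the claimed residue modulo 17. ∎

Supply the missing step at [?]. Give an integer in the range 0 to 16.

10^16 · 10^4 · 10^2 · 10^1 ≡ 1 · 4 · 15 · 10 = 600.
600 mod 17 = 5, so 10^23 ≡ 5 (mod 17).

5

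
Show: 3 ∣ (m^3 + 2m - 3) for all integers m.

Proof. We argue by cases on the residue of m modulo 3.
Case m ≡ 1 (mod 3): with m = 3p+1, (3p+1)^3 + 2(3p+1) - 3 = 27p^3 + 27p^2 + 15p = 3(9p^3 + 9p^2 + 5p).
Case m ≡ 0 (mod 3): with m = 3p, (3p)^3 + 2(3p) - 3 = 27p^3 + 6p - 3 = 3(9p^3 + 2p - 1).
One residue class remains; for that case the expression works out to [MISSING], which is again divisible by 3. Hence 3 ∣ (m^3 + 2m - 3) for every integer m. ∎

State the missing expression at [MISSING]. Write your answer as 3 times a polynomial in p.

3(9p^3 + 18p^2 + 14p + 3)

Only m ≡ 2 (mod 3) is unaccounted for. Put m = 3p+2:
(3p+2)^3 + 2(3p+2) - 3 expands to 27p^3 + 54p^2 + 42p + 9,
and factoring out 3 leaves 3(9p^3 + 18p^2 + 14p + 3).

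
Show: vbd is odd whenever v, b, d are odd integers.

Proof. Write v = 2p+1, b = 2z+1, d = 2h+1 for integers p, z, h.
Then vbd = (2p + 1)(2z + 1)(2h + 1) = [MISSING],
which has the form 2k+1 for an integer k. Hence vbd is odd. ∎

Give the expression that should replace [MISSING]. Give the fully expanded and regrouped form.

2(4hpz + 2hp + 2hz + h + 2pz + p + z) + 1

(2p + 1)(2z + 1)(2h + 1) = 8hpz + 4hp + 4hz + 2h + 4pz + 2p + 2z + 1
= 2(4hpz + 2hp + 2hz + h + 2pz + p + z) + 1.
Since 4hpz + 2hp + 2hz + h + 2pz + p + z is an integer, the product is of the form 2k+1 for an integer k.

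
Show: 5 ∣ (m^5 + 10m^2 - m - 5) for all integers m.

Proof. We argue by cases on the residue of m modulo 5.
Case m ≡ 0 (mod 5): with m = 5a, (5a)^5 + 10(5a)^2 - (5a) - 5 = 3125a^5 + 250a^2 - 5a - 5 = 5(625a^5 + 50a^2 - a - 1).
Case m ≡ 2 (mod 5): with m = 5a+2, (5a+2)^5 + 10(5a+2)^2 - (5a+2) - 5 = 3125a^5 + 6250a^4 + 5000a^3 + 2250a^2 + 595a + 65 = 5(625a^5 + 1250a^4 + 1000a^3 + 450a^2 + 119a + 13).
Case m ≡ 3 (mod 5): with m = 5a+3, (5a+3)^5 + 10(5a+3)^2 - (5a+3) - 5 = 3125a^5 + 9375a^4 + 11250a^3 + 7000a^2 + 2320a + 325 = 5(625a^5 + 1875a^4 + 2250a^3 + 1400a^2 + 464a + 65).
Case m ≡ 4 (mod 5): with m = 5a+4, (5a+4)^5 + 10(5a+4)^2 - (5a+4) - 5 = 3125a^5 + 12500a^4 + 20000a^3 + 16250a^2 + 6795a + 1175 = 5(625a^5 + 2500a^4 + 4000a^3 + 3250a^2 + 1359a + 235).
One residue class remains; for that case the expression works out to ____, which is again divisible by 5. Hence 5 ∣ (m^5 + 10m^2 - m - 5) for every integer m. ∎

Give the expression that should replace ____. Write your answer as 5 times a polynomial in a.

The residues treated are {0, 2, 3, 4}, so the missing case is m ≡ 1 (mod 5); write m = 5a+1.
Then (5a+1)^5 + 10(5a+1)^2 - (5a+1) - 5 = 3125a^5 + 3125a^4 + 1250a^3 + 500a^2 + 120a + 5 = 5(625a^5 + 625a^4 + 250a^3 + 100a^2 + 24a + 1).

5(625a^5 + 625a^4 + 250a^3 + 100a^2 + 24a + 1)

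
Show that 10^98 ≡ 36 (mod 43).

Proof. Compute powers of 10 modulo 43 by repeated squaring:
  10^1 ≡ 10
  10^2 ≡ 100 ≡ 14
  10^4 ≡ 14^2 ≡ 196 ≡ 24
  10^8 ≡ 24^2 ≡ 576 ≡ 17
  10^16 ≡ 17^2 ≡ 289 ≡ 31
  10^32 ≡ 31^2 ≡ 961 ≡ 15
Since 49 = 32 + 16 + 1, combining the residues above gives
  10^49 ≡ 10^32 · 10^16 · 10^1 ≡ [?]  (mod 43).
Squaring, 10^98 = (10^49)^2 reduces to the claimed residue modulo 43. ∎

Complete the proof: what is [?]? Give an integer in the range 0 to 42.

Multiply the listed residues: 15 · 31 · 10 = 465 → 4650.
Reducing modulo 43: 4650 = 108·43 + 6, so 10^49 ≡ 6.

6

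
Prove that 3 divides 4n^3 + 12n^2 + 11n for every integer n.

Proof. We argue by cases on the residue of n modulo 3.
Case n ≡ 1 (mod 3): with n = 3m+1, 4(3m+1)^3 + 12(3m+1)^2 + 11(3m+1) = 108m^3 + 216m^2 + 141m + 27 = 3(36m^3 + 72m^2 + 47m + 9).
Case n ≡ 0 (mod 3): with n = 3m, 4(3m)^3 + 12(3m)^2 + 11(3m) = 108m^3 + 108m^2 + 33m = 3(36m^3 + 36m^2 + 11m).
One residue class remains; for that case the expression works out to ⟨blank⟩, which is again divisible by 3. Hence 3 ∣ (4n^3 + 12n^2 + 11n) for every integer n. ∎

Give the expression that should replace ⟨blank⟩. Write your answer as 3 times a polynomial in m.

3(36m^3 + 108m^2 + 107m + 34)

Only n ≡ 2 (mod 3) is unaccounted for. Put n = 3m+2:
4(3m+2)^3 + 12(3m+2)^2 + 11(3m+2) expands to 108m^3 + 324m^2 + 321m + 102,
and factoring out 3 leaves 3(36m^3 + 108m^2 + 107m + 34).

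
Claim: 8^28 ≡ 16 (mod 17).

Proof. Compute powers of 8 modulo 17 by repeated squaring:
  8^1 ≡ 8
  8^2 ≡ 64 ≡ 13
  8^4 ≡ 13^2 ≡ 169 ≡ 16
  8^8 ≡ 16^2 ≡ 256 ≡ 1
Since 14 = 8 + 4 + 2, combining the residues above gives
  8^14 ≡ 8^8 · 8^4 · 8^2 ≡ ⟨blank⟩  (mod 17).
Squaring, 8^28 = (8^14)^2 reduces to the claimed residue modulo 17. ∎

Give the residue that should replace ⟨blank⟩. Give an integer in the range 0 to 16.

4

8^8 · 8^4 · 8^2 ≡ 1 · 16 · 13 = 208.
208 mod 17 = 4, so 8^14 ≡ 4 (mod 17).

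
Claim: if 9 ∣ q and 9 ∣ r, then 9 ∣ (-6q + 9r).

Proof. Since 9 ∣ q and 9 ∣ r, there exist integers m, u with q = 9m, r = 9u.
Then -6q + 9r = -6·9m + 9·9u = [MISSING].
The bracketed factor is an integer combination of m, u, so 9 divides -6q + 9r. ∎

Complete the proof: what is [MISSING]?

9(-6m + 9u)

Each term has a factor of 9: -6·9m + 9·9u = 9·(-6m + 9u).
Since -6m + 9u is an integer, 9 ∣ (-6q + 9r).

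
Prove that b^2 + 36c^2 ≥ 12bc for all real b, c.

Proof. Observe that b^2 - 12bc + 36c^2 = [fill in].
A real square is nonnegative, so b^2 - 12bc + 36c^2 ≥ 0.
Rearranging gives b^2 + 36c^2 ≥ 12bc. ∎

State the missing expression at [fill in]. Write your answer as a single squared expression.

b^2 - 12bc + 36c^2 is a perfect-square trinomial: the outer terms are (b)^2 and (6c)^2, and the cross term is -2·b·6c.
So b^2 - 12bc + 36c^2 = (b - 6c)^2 ≥ 0.

(b - 6c)^2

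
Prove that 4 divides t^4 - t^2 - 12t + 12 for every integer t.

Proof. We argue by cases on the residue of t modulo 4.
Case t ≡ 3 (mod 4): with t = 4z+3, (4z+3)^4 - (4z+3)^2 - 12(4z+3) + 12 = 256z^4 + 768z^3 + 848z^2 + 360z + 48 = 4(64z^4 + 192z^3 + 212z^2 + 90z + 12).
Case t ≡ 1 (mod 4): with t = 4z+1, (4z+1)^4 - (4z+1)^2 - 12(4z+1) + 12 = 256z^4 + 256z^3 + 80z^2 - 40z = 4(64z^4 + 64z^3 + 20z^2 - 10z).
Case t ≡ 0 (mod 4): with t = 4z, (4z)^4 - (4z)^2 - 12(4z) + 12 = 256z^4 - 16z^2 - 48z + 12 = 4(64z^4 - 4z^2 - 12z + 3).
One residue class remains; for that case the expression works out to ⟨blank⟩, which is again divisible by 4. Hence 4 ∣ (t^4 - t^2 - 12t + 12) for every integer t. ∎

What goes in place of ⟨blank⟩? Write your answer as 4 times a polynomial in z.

Only t ≡ 2 (mod 4) is unaccounted for. Put t = 4z+2:
(4z+2)^4 - (4z+2)^2 - 12(4z+2) + 12 expands to 256z^4 + 512z^3 + 368z^2 + 64z,
and factoring out 4 leaves 4(64z^4 + 128z^3 + 92z^2 + 16z).

4(64z^4 + 128z^3 + 92z^2 + 16z)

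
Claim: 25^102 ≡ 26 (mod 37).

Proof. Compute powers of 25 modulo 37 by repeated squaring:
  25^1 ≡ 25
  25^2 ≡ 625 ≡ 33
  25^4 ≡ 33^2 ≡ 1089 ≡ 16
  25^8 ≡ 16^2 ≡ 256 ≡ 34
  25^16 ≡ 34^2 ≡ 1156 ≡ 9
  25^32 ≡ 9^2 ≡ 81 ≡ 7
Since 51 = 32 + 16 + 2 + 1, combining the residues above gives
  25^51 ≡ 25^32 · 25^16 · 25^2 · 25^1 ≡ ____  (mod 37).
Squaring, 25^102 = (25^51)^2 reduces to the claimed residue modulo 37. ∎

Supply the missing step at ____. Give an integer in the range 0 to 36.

25^32 · 25^16 · 25^2 · 25^1 ≡ 7 · 9 · 33 · 25 = 51975.
51975 mod 37 = 27, so 25^51 ≡ 27 (mod 37).

27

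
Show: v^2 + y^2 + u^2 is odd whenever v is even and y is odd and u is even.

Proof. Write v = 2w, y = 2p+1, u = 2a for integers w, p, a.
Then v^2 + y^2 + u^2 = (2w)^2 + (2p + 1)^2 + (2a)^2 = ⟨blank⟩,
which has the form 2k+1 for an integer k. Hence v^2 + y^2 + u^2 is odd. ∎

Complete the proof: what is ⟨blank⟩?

2(2a^2 + 2p^2 + 2p + 2w^2) + 1

Expanding: (2w)^2 + (2p + 1)^2 + (2a)^2 = 4a^2 + 4p^2 + 4p + 4w^2 + 1.
Every term except the constant is even, so this is 2(2a^2 + 2p^2 + 2p + 2w^2) + 1,
and 2a^2 + 2p^2 + 2p + 2w^2 ∈ ℤ gives the required form.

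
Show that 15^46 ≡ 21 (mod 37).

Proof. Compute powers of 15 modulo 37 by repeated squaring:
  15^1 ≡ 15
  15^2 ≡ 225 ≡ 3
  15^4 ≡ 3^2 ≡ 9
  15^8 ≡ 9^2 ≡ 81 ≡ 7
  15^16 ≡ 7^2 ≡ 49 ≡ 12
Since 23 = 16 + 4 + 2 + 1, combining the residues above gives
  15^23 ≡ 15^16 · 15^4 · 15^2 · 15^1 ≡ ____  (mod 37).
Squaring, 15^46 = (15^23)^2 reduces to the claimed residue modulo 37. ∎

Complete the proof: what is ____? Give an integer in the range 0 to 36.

Multiply the listed residues: 12 · 9 · 3 · 15 = 108 → 324 → 4860.
Reducing modulo 37: 4860 = 131·37 + 13, so 15^23 ≡ 13.

13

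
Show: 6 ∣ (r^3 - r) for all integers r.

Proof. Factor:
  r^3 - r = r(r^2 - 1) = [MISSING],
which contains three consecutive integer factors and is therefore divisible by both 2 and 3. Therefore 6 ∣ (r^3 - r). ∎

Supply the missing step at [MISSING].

r(r^2 - 1) = r(r - 1)(r + 1) = (r - 1)r(r + 1).
These three factors are consecutive integers, so their product is divisible by 6.

(r - 1)r(r + 1)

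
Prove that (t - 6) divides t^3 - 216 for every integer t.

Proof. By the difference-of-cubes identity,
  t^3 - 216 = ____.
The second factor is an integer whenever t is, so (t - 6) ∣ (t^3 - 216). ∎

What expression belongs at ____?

a^3 - b^3 = (a - b)(a^2 + ab + b^2). With a = t, b = 6:
t^3 - 216 = (t - 6)(t^2 + 6t + 36).

(t - 6)(t^2 + 6t + 36)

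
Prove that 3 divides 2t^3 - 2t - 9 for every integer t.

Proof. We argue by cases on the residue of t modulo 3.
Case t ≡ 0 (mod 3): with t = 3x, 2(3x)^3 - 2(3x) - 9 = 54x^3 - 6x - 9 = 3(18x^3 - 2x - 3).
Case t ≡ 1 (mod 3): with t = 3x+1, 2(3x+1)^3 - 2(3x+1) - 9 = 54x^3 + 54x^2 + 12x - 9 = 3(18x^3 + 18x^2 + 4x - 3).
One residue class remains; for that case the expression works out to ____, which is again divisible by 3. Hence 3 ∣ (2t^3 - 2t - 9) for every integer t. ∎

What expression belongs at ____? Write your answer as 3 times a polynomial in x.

3(18x^3 + 36x^2 + 22x + 1)

Only t ≡ 2 (mod 3) is unaccounted for. Put t = 3x+2:
2(3x+2)^3 - 2(3x+2) - 9 expands to 54x^3 + 108x^2 + 66x + 3,
and factoring out 3 leaves 3(18x^3 + 36x^2 + 22x + 1).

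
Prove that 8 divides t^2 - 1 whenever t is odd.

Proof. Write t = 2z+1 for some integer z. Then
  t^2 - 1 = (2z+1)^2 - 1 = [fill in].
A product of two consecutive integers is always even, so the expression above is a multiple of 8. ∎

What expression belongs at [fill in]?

(2z+1)^2 - 1 = 4z^2 + 4z + 1 - 1 = 4z^2 + 4z = 4z(z+1).
Since z and z+1 are consecutive, z(z+1) is even, and 4·(even) is a multiple of 8.

4z(z + 1)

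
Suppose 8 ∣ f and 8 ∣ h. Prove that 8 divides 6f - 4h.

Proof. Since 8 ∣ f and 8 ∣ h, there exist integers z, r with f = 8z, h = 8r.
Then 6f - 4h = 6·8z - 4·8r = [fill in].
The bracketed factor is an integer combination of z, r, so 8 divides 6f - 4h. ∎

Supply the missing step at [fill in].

Each term has a factor of 8: 6·8z - 4·8r = 8·(-4r + 6z).
Since -4r + 6z is an integer, 8 ∣ (6f - 4h).

8(-4r + 6z)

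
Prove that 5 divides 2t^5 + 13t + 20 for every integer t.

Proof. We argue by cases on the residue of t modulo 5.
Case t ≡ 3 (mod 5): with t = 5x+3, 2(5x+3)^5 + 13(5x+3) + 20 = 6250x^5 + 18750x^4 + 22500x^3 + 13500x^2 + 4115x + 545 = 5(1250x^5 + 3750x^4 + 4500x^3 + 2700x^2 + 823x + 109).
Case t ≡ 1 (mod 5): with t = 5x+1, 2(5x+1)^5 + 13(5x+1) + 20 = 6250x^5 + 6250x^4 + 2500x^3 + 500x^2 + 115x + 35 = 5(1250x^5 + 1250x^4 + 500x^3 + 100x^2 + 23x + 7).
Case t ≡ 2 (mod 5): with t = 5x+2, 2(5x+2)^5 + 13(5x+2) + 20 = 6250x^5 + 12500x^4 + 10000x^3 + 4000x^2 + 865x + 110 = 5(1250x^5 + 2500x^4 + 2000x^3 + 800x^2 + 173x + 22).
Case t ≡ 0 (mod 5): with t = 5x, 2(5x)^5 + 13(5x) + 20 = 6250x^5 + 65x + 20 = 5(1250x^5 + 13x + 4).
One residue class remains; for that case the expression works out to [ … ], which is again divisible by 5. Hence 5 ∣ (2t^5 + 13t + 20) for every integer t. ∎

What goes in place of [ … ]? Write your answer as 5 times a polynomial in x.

5(1250x^5 + 5000x^4 + 8000x^3 + 6400x^2 + 2573x + 424)

Only t ≡ 4 (mod 5) is unaccounted for. Put t = 5x+4:
2(5x+4)^5 + 13(5x+4) + 20 expands to 6250x^5 + 25000x^4 + 40000x^3 + 32000x^2 + 12865x + 2120,
and factoring out 5 leaves 5(1250x^5 + 5000x^4 + 8000x^3 + 6400x^2 + 2573x + 424).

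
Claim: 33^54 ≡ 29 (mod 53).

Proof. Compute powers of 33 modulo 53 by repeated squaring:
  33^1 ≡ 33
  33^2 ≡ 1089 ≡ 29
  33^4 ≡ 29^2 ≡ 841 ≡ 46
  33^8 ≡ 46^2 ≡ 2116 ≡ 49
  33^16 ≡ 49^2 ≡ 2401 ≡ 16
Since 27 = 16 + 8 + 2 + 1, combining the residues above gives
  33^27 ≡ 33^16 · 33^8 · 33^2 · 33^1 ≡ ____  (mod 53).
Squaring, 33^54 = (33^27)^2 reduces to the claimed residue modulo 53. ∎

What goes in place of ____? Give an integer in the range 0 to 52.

33^16 · 33^8 · 33^2 · 33^1 ≡ 16 · 49 · 29 · 33 = 750288.
750288 mod 53 = 20, so 33^27 ≡ 20 (mod 53).

20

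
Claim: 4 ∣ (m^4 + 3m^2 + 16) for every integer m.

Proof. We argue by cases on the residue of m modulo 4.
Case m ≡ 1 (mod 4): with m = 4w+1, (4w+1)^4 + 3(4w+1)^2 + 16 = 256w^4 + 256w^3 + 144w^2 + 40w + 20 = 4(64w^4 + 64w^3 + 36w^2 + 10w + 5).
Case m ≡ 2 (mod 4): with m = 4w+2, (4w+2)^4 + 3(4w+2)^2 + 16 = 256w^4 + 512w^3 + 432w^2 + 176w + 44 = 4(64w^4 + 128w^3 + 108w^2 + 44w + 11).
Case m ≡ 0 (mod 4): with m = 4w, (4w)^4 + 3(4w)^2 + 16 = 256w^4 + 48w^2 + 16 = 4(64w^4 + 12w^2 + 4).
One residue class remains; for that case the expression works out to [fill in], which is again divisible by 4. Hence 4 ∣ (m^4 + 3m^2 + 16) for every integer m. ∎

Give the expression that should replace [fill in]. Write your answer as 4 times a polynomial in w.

4(64w^4 + 192w^3 + 228w^2 + 126w + 31)

The residues treated are {1, 2, 0}, so the missing case is m ≡ 3 (mod 4); write m = 4w+3.
Then (4w+3)^4 + 3(4w+3)^2 + 16 = 256w^4 + 768w^3 + 912w^2 + 504w + 124 = 4(64w^4 + 192w^3 + 228w^2 + 126w + 31).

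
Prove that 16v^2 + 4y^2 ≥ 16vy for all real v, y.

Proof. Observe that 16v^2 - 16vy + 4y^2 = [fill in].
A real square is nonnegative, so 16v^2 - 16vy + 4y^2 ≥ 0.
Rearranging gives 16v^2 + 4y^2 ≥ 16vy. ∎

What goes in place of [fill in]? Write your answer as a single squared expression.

(4v - 2y)^2

The leading and trailing coefficients are 4^2 and 2^2, and 16 = 2·4·2, so the trinomial is (4v - 2y)^2.
Hence 16v^2 - 16vy + 4y^2 ≥ 0.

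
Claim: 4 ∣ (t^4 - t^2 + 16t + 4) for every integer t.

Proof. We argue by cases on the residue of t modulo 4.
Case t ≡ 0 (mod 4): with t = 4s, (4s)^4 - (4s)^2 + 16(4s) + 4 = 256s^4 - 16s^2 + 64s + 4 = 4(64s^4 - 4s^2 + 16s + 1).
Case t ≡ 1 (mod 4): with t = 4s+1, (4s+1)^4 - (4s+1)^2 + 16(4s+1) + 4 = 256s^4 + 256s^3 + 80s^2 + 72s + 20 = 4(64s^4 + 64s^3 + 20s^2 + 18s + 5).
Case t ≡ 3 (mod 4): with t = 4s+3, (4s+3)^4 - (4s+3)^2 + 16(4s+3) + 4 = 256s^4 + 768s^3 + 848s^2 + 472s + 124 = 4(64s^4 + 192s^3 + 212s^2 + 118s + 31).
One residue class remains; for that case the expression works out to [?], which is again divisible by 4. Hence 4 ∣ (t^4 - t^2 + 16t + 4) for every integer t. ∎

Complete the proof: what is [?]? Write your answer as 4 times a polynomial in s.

4(64s^4 + 128s^3 + 92s^2 + 44s + 12)

The residues treated are {0, 1, 3}, so the missing case is t ≡ 2 (mod 4); write t = 4s+2.
Then (4s+2)^4 - (4s+2)^2 + 16(4s+2) + 4 = 256s^4 + 512s^3 + 368s^2 + 176s + 48 = 4(64s^4 + 128s^3 + 92s^2 + 44s + 12).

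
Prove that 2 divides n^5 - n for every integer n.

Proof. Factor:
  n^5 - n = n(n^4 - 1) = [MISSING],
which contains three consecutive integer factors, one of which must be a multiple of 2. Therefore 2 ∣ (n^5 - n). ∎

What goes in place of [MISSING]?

n^4 - 1 = (n^2 - 1)(n^2 + 1), and n^2 - 1 = (n-1)(n+1).
So n(n^4 - 1) = (n - 1)n(n + 1)(n^2 + 1).

(n - 1)n(n + 1)(n^2 + 1)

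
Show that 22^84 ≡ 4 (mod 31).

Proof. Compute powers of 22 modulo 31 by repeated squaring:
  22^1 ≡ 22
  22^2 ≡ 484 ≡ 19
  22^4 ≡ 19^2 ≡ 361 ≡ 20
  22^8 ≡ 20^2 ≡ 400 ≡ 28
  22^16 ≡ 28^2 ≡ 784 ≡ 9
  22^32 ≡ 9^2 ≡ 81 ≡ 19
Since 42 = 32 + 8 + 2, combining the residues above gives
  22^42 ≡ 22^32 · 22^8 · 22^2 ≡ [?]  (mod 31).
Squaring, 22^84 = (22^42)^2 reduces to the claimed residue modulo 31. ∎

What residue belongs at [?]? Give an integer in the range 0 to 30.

22^32 · 22^8 · 22^2 ≡ 19 · 28 · 19 = 10108.
10108 mod 31 = 2, so 22^42 ≡ 2 (mod 31).

2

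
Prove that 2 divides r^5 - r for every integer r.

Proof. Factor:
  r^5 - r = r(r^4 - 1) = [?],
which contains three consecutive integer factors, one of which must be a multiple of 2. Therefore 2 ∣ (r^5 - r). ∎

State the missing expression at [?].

(r - 1)r(r + 1)(r^2 + 1)

r^4 - 1 = (r^2 - 1)(r^2 + 1), and r^2 - 1 = (r-1)(r+1).
So r(r^4 - 1) = (r - 1)r(r + 1)(r^2 + 1).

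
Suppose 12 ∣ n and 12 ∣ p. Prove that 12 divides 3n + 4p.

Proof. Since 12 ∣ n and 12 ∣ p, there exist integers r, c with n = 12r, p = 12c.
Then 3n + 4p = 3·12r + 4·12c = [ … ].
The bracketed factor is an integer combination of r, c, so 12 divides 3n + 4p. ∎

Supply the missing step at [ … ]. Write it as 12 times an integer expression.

Each term has a factor of 12: 3·12r + 4·12c = 12·(4c + 3r).
Since 4c + 3r is an integer, 12 ∣ (3n + 4p).

12(4c + 3r)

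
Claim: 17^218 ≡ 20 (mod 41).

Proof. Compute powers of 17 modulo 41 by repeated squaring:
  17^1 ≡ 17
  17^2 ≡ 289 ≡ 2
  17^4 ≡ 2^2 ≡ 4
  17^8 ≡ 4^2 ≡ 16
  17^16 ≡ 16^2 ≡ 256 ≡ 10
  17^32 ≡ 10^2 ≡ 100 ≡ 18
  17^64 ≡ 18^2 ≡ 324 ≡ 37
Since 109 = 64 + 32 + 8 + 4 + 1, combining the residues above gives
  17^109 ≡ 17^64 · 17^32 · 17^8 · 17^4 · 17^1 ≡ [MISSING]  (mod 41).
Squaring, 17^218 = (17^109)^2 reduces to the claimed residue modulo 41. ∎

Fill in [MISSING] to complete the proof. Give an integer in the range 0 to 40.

17^64 · 17^32 · 17^8 · 17^4 · 17^1 ≡ 37 · 18 · 16 · 4 · 17 = 724608.
724608 mod 41 = 15, so 17^109 ≡ 15 (mod 41).

15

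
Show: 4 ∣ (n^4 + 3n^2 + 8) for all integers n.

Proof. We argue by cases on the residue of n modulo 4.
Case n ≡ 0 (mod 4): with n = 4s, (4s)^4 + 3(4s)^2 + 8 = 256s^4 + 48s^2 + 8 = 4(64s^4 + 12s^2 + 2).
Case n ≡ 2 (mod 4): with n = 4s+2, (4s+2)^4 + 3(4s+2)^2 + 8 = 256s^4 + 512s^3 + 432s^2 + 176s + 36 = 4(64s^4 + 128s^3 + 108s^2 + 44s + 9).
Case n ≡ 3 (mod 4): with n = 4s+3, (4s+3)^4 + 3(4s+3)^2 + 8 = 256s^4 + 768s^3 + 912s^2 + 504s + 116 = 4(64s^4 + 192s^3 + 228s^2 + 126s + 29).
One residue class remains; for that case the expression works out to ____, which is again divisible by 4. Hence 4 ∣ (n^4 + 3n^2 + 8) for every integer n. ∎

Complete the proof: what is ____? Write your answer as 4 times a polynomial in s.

4(64s^4 + 64s^3 + 36s^2 + 10s + 3)

The residues treated are {0, 2, 3}, so the missing case is n ≡ 1 (mod 4); write n = 4s+1.
Then (4s+1)^4 + 3(4s+1)^2 + 8 = 256s^4 + 256s^3 + 144s^2 + 40s + 12 = 4(64s^4 + 64s^3 + 36s^2 + 10s + 3).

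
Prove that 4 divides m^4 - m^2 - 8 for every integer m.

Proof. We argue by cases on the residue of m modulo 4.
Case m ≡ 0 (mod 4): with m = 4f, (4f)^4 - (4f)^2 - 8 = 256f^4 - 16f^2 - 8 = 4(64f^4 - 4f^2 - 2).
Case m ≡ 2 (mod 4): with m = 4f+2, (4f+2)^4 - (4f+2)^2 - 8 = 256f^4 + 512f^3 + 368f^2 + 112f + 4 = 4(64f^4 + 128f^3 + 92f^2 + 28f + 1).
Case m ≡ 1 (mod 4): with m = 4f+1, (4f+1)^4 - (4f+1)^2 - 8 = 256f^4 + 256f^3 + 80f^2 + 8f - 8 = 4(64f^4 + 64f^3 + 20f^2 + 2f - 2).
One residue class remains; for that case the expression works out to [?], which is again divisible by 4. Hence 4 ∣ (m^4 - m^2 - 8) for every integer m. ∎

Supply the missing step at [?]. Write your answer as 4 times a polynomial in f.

4(64f^4 + 192f^3 + 212f^2 + 102f + 16)

The residues treated are {0, 2, 1}, so the missing case is m ≡ 3 (mod 4); write m = 4f+3.
Then (4f+3)^4 - (4f+3)^2 - 8 = 256f^4 + 768f^3 + 848f^2 + 408f + 64 = 4(64f^4 + 192f^3 + 212f^2 + 102f + 16).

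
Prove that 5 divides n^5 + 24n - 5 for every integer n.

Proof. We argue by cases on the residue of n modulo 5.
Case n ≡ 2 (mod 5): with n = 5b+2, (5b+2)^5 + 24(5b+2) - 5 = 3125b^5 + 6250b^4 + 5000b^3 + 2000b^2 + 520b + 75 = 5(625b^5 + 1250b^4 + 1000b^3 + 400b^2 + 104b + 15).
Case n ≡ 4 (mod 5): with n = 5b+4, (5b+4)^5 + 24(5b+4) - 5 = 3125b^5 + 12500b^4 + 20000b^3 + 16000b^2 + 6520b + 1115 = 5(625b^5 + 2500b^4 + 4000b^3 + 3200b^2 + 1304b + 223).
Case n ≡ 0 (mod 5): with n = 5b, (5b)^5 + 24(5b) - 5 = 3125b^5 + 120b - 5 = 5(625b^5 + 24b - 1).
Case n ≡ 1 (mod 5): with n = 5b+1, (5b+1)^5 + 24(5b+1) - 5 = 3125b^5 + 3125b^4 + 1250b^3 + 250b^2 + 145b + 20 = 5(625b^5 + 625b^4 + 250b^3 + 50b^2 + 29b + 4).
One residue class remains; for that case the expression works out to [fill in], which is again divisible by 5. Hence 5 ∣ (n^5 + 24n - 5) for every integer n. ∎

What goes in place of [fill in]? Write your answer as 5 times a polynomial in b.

5(625b^5 + 1875b^4 + 2250b^3 + 1350b^2 + 429b + 62)

Only n ≡ 3 (mod 5) is unaccounted for. Put n = 5b+3:
(5b+3)^5 + 24(5b+3) - 5 expands to 3125b^5 + 9375b^4 + 11250b^3 + 6750b^2 + 2145b + 310,
and factoring out 5 leaves 5(625b^5 + 1875b^4 + 2250b^3 + 1350b^2 + 429b + 62).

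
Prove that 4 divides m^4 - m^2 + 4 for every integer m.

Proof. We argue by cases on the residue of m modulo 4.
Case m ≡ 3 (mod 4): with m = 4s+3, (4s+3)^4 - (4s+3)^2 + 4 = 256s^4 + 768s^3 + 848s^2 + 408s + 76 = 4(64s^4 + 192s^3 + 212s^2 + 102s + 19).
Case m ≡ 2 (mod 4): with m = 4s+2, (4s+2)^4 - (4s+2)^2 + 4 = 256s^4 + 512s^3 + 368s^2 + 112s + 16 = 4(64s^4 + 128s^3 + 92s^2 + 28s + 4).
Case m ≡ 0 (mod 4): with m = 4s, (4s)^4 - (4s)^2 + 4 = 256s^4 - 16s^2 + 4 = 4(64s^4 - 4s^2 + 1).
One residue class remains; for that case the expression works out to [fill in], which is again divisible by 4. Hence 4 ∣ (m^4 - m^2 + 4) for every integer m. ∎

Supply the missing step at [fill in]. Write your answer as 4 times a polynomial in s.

Only m ≡ 1 (mod 4) is unaccounted for. Put m = 4s+1:
(4s+1)^4 - (4s+1)^2 + 4 expands to 256s^4 + 256s^3 + 80s^2 + 8s + 4,
and factoring out 4 leaves 4(64s^4 + 64s^3 + 20s^2 + 2s + 1).

4(64s^4 + 64s^3 + 20s^2 + 2s + 1)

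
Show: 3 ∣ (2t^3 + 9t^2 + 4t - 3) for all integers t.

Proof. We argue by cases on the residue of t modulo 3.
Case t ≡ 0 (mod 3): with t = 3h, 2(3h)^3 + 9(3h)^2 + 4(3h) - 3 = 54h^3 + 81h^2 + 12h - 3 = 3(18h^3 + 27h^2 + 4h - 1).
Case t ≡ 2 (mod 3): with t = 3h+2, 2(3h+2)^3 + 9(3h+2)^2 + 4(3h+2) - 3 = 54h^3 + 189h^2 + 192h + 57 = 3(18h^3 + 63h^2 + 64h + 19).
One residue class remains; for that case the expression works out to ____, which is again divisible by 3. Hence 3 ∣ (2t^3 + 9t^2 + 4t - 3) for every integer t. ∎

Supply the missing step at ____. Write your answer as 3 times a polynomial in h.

Only t ≡ 1 (mod 3) is unaccounted for. Put t = 3h+1:
2(3h+1)^3 + 9(3h+1)^2 + 4(3h+1) - 3 expands to 54h^3 + 135h^2 + 84h + 12,
and factoring out 3 leaves 3(18h^3 + 45h^2 + 28h + 4).

3(18h^3 + 45h^2 + 28h + 4)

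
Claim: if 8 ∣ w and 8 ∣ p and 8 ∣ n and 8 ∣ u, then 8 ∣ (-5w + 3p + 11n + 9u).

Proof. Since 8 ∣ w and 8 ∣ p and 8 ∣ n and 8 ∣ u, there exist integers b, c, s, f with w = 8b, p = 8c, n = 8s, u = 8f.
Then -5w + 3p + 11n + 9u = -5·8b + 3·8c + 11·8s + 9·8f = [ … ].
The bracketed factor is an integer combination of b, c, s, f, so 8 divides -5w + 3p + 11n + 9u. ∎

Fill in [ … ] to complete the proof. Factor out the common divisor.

8(-5b + 3c + 9f + 11s)

Pull the common 8 out of every term: -5·8b + 3·8c + 11·8s + 9·8f = 8(-5b + 3c + 9f + 11s).
-5b + 3c + 9f + 11s is an integer, which exhibits the divisibility.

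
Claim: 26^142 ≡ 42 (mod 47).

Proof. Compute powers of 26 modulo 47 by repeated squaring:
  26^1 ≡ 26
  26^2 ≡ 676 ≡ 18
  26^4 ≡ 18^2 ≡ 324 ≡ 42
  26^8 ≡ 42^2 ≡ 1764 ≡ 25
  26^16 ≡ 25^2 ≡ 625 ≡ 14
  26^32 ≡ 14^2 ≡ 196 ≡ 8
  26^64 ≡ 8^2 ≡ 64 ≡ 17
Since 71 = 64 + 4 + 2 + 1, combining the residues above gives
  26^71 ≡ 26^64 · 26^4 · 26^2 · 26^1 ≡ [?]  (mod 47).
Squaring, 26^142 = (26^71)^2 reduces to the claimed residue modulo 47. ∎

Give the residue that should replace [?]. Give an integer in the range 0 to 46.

29

Multiply the listed residues: 17 · 42 · 18 · 26 = 714 → 12852 → 334152.
Reducing modulo 47: 334152 = 7109·47 + 29, so 26^71 ≡ 29.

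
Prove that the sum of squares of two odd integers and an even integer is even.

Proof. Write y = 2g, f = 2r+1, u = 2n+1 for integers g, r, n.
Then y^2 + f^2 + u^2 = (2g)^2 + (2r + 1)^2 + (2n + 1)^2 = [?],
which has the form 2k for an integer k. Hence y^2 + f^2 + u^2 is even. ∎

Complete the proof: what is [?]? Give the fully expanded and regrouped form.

2(2g^2 + 2n^2 + 2n + 2r^2 + 2r + 1)

(2g)^2 + (2r + 1)^2 + (2n + 1)^2 = 4g^2 + 4n^2 + 4n + 4r^2 + 4r + 2
= 2(2g^2 + 2n^2 + 2n + 2r^2 + 2r + 1).
Since 2g^2 + 2n^2 + 2n + 2r^2 + 2r + 1 is an integer, the sum of squares is of the form 2k for an integer k.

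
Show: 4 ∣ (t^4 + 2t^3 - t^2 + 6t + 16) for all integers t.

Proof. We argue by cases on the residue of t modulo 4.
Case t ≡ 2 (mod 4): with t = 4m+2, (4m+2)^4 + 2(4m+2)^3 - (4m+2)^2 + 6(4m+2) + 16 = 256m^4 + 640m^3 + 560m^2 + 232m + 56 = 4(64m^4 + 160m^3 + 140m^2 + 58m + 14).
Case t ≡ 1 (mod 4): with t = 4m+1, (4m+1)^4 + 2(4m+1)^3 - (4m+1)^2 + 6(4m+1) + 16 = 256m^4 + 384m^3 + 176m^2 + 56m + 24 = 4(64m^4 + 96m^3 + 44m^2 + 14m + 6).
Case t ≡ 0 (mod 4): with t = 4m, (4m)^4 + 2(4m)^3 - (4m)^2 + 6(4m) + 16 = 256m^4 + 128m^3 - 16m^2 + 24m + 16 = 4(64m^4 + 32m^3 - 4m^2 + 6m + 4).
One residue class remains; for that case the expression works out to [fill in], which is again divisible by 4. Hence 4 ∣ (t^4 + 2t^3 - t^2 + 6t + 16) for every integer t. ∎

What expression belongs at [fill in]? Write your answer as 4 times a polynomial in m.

Only t ≡ 3 (mod 4) is unaccounted for. Put t = 4m+3:
(4m+3)^4 + 2(4m+3)^3 - (4m+3)^2 + 6(4m+3) + 16 expands to 256m^4 + 896m^3 + 1136m^2 + 648m + 160,
and factoring out 4 leaves 4(64m^4 + 224m^3 + 284m^2 + 162m + 40).

4(64m^4 + 224m^3 + 284m^2 + 162m + 40)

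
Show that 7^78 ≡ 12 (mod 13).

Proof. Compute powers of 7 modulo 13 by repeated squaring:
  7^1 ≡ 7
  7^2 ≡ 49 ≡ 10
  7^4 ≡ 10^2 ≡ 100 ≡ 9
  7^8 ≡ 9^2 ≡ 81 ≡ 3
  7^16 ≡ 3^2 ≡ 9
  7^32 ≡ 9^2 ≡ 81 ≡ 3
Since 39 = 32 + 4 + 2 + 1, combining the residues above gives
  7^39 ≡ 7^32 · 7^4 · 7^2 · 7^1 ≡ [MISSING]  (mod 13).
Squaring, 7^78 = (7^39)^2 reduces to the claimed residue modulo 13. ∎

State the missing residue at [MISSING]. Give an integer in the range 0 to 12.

5

7^32 · 7^4 · 7^2 · 7^1 ≡ 3 · 9 · 10 · 7 = 1890.
1890 mod 13 = 5, so 7^39 ≡ 5 (mod 13).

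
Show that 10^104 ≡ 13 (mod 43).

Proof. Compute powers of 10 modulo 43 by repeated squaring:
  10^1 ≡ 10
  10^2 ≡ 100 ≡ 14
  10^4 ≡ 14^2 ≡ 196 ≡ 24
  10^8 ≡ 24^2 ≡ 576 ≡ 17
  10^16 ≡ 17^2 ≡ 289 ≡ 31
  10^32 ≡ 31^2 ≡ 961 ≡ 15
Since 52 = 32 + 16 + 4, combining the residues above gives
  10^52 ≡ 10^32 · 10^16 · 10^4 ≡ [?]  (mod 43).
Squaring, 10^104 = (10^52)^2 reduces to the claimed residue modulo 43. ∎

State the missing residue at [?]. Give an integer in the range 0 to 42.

Multiply the listed residues: 15 · 31 · 24 = 465 → 11160.
Reducing modulo 43: 11160 = 259·43 + 23, so 10^52 ≡ 23.

23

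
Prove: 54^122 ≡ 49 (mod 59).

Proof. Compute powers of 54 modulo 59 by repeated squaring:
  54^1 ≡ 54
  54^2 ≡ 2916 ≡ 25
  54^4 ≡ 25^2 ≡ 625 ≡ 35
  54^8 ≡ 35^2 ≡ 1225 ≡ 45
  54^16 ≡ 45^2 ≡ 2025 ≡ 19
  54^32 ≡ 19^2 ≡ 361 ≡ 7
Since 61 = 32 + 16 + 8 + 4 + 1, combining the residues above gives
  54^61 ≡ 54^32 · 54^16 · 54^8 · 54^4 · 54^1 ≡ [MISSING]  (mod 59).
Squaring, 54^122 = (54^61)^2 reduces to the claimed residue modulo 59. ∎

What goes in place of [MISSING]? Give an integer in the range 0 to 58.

52

Multiply the listed residues: 7 · 19 · 45 · 35 · 54 = 133 → 5985 → 209475 → 11311650.
Reducing modulo 59: 11311650 = 191722·59 + 52, so 54^61 ≡ 52.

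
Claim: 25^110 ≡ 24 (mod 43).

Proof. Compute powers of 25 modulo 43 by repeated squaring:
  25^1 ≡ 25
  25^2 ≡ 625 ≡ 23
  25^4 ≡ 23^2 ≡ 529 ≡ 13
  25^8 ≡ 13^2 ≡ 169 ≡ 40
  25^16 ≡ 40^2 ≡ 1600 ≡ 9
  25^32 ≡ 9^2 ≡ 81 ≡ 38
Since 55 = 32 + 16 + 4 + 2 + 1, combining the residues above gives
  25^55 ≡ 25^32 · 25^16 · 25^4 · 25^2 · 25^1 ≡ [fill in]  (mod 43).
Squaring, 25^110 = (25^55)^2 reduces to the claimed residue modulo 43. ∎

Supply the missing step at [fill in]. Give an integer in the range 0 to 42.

14

25^32 · 25^16 · 25^4 · 25^2 · 25^1 ≡ 38 · 9 · 13 · 23 · 25 = 2556450.
2556450 mod 43 = 14, so 25^55 ≡ 14 (mod 43).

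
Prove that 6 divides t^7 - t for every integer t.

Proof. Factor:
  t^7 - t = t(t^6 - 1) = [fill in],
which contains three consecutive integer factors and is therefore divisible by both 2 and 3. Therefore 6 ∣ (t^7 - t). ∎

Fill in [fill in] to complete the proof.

(t - 1)t(t + 1)(t^4 + t^2 + 1)

t^6 - 1 = (t^2 - 1)(t^4 + t^2 + 1), and t^2 - 1 = (t-1)(t+1).
So t(t^6 - 1) = (t - 1)t(t + 1)(t^4 + t^2 + 1).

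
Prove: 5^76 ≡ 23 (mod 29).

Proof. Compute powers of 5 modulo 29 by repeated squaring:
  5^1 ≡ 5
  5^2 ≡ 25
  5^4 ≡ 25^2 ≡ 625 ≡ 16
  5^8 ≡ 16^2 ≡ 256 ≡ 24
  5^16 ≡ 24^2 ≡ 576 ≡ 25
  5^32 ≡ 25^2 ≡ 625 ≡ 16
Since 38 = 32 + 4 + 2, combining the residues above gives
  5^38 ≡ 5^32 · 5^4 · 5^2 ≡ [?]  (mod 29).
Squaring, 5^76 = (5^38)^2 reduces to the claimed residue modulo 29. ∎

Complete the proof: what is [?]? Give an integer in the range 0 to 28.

20

Multiply the listed residues: 16 · 16 · 25 = 256 → 6400.
Reducing modulo 29: 6400 = 220·29 + 20, so 5^38 ≡ 20.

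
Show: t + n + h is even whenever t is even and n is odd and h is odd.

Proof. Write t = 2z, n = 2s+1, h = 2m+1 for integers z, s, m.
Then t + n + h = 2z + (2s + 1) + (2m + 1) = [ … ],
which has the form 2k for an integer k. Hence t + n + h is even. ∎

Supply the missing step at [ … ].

2z + (2s + 1) + (2m + 1) = 2m + 2s + 2z + 2
= 2(m + s + z + 1).
Since m + s + z + 1 is an integer, the sum is of the form 2k for an integer k.

2(m + s + z + 1)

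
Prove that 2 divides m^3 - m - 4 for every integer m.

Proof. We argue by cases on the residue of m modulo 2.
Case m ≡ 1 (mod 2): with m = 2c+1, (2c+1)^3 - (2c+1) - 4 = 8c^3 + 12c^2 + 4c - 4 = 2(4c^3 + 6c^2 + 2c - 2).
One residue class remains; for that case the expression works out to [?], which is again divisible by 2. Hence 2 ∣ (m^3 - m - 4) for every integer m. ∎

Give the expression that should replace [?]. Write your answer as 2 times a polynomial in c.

Only m ≡ 0 (mod 2) is unaccounted for. Put m = 2c:
(2c)^3 - (2c) - 4 expands to 8c^3 - 2c - 4,
and factoring out 2 leaves 2(4c^3 - c - 2).

2(4c^3 - c - 2)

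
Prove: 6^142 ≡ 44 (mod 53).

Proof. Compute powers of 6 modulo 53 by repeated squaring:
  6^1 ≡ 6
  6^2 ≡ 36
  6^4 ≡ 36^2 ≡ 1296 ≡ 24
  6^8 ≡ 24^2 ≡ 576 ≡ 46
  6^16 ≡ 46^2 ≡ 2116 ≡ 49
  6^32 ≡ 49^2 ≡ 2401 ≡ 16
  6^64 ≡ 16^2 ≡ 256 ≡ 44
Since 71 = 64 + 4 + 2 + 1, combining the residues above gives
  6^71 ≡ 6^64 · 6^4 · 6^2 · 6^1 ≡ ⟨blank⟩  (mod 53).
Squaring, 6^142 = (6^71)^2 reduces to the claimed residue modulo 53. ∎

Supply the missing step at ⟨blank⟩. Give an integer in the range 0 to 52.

Multiply the listed residues: 44 · 24 · 36 · 6 = 1056 → 38016 → 228096.
Reducing modulo 53: 228096 = 4303·53 + 37, so 6^71 ≡ 37.

37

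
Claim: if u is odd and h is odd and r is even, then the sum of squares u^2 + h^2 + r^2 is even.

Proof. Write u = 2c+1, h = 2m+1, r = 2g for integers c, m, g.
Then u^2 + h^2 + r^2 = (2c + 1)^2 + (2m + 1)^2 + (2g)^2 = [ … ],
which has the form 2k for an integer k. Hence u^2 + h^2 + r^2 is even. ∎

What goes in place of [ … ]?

(2c + 1)^2 + (2m + 1)^2 + (2g)^2 = 4c^2 + 4c + 4g^2 + 4m^2 + 4m + 2
= 2(2c^2 + 2c + 2g^2 + 2m^2 + 2m + 1).
Since 2c^2 + 2c + 2g^2 + 2m^2 + 2m + 1 is an integer, the sum of squares is of the form 2k for an integer k.

2(2c^2 + 2c + 2g^2 + 2m^2 + 2m + 1)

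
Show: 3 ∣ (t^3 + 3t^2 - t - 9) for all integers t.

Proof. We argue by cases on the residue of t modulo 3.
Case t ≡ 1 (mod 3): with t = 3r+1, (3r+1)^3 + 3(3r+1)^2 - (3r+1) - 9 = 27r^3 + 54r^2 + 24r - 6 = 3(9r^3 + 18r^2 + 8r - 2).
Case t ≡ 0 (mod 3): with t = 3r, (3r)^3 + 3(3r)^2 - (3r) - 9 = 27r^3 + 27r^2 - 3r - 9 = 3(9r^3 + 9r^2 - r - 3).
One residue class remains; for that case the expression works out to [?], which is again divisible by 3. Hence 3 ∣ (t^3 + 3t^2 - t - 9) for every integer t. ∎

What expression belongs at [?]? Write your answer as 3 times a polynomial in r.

3(9r^3 + 27r^2 + 23r + 3)

The residues treated are {1, 0}, so the missing case is t ≡ 2 (mod 3); write t = 3r+2.
Then (3r+2)^3 + 3(3r+2)^2 - (3r+2) - 9 = 27r^3 + 81r^2 + 69r + 9 = 3(9r^3 + 27r^2 + 23r + 3).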